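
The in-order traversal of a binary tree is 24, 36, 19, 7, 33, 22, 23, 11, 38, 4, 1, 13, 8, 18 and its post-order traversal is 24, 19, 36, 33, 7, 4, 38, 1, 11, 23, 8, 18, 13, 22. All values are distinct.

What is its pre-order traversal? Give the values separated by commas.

22, 7, 36, 24, 19, 33, 13, 23, 11, 1, 38, 4, 18, 8

The last element of post-order is the root; it splits in-order into left and right subtrees.
Root 22: left subtree has 5 nodes {24, 36, 19, 7, 33}, right has 8 {23, 11, 38, 4, 1, 13, 8, 18}.
  Root 7: left subtree has 3 nodes {24, 36, 19}, right has 1 {33}.
    Root 36: left subtree has 1 node {24}, right has 1 {19}.
  Root 13: left subtree has 5 nodes {23, 11, 38, 4, 1}, right has 2 {8, 18}.
    Root 23: left subtree has 0 nodes { }, right has 4 {11, 38, 4, 1}.
      Root 11: left subtree has 0 nodes { }, right has 3 {38, 4, 1}.
        Root 1: left subtree has 2 nodes {38, 4}, right has 0 { }.
          Root 38: left subtree has 0 nodes { }, right has 1 {4}.
    Root 18: left subtree has 1 node {8}, right has 0 { }.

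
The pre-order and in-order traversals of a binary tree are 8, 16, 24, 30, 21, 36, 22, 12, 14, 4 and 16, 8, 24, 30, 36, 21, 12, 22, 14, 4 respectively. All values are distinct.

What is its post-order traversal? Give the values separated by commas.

The first element of pre-order is the root; it splits in-order into left and right subtrees.
Root 8: left subtree has 1 node {16}, right has 8 {24, 30, 36, 21, 12, 22, 14, 4}.
  Root 24: left subtree has 0 nodes { }, right has 7 {30, 36, 21, 12, 22, 14, 4}.
    Root 30: left subtree has 0 nodes { }, right has 6 {36, 21, 12, 22, 14, 4}.
      Root 21: left subtree has 1 node {36}, right has 4 {12, 22, 14, 4}.
        Root 22: left subtree has 1 node {12}, right has 2 {14, 4}.
          Root 14: left subtree has 0 nodes { }, right has 1 {4}.

16, 36, 12, 4, 14, 22, 21, 30, 24, 8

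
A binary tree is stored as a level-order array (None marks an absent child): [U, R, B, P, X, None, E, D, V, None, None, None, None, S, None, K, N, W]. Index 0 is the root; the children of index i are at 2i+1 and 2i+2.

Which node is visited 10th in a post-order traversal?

Post-order visits the left subtree, then the right subtree, then the node.
At U: go left to R.
  At R: go left to P.
    At P: go left to D.
      At D: go left to K.
        K is a leaf — visit K.
      At D: go right to N.
        N is a leaf — visit N.
      Visit D.
    At P: go right to V.
      At V: go left to W.
        W is a leaf — visit W.
      At V: no right child.
      Visit V.
    Visit P.
  At R: go right to X.
    X is a leaf — visit X.
  Visit R.
At U: go right to B.
  At B: no left child.
  At B: go right to E.
    At E: go left to S.
      S is a leaf — visit S.
    At E: no right child.
    Visit E.
  Visit B.
Visit U.
Full post-order sequence: K, N, D, W, V, P, X, R, S, E, B, U.

E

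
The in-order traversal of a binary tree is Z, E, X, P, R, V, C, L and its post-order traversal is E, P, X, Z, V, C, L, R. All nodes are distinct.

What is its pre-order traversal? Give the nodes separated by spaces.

The last element of post-order is the root; it splits in-order into left and right subtrees.
Root R: left subtree has 4 nodes {Z, E, X, P}, right has 3 {V, C, L}.
  Root Z: left subtree has 0 nodes { }, right has 3 {E, X, P}.
    Root X: left subtree has 1 node {E}, right has 1 {P}.
  Root L: left subtree has 2 nodes {V, C}, right has 0 { }.
    Root C: left subtree has 1 node {V}, right has 0 { }.

R Z X E P L C V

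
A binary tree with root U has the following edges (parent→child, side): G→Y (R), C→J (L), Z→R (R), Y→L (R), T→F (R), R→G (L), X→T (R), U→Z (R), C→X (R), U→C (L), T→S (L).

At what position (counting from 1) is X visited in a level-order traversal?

Level-order visits nodes level by level from the root, left to right within each level.
Level 0: U
Level 1: C, Z
Level 2: J, X, R
Level 3: T, G
Level 4: S, F, Y
Level 5: L
Full level-order sequence: U, C, Z, J, X, R, T, G, S, F, Y, L.

5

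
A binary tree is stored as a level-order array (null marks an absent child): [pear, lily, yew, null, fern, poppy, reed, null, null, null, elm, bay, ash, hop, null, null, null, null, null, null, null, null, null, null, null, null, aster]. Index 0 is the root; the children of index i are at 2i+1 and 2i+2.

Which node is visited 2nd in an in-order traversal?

fern

In-order visits the left subtree, then the node, then the right subtree.
At pear: go left to lily.
  At lily: no left child.
  Visit lily.
  At lily: go right to fern.
    At fern: no left child.
    Visit fern.
    At fern: go right to elm.
      elm is a leaf — visit elm.
Visit pear.
At pear: go right to yew.
  At yew: go left to poppy.
    At poppy: go left to bay.
      bay is a leaf — visit bay.
    Visit poppy.
    At poppy: go right to ash.
      At ash: no left child.
      Visit ash.
      At ash: go right to aster.
        aster is a leaf — visit aster.
  Visit yew.
  At yew: go right to reed.
    At reed: go left to hop.
      hop is a leaf — visit hop.
    Visit reed.
    At reed: no right child.
Full in-order sequence: lily, fern, elm, pear, bay, poppy, ash, aster, yew, hop, reed.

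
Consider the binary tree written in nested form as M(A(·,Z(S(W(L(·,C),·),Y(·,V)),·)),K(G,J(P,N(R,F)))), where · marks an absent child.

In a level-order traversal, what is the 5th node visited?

G

Level-order visits nodes level by level from the root, left to right within each level.
Level 0: M
Level 1: A, K
Level 2: Z, G, J
Level 3: S, P, N
Level 4: W, Y, R, F
Level 5: L, V
Level 6: C
Full level-order sequence: M, A, K, Z, G, J, S, P, N, W, Y, R, F, L, V, C.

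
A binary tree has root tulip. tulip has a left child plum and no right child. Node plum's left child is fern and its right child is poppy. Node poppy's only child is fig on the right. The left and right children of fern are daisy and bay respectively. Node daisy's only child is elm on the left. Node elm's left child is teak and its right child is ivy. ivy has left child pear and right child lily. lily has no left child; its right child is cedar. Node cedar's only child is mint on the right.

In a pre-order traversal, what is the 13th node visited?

poppy

Pre-order visits the node, then its left subtree, then its right subtree.
Visit tulip.
At tulip: go left to plum.
  Visit plum.
  At plum: go left to fern.
    Visit fern.
    At fern: go left to daisy.
      Visit daisy.
      At daisy: go left to elm.
        Visit elm.
        At elm: go left to teak.
          teak is a leaf — visit teak.
        At elm: go right to ivy.
          Visit ivy.
          At ivy: go left to pear.
            pear is a leaf — visit pear.
          At ivy: go right to lily.
            Visit lily.
            At lily: no left child.
            At lily: go right to cedar.
              Visit cedar.
              At cedar: no left child.
              At cedar: go right to mint.
                mint is a leaf — visit mint.
      At daisy: no right child.
    At fern: go right to bay.
      bay is a leaf — visit bay.
  At plum: go right to poppy.
    Visit poppy.
    At poppy: no left child.
    At poppy: go right to fig.
      fig is a leaf — visit fig.
At tulip: no right child.
Full pre-order sequence: tulip, plum, fern, daisy, elm, teak, ivy, pear, lily, cedar, mint, bay, poppy, fig.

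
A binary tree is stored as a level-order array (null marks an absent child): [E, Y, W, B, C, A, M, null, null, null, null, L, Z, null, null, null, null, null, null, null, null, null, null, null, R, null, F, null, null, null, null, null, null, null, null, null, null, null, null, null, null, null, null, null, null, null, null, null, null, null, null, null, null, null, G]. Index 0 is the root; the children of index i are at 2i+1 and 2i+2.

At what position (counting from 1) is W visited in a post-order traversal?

11

Post-order visits the left subtree, then the right subtree, then the node.
At E: go left to Y.
  At Y: go left to B.
    B is a leaf — visit B.
  At Y: go right to C.
    C is a leaf — visit C.
  Visit Y.
At E: go right to W.
  At W: go left to A.
    At A: go left to L.
      At L: no left child.
      At L: go right to R.
        R is a leaf — visit R.
      Visit L.
    At A: go right to Z.
      At Z: no left child.
      At Z: go right to F.
        At F: no left child.
        At F: go right to G.
          G is a leaf — visit G.
        Visit F.
      Visit Z.
    Visit A.
  At W: go right to M.
    M is a leaf — visit M.
  Visit W.
Visit E.
Full post-order sequence: B, C, Y, R, L, G, F, Z, A, M, W, E.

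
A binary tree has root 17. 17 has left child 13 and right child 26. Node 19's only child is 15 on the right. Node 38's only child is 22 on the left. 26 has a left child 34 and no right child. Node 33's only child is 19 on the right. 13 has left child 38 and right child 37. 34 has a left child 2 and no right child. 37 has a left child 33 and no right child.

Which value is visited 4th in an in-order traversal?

In-order visits the left subtree, then the node, then the right subtree.
At 17: go left to 13.
  At 13: go left to 38.
    At 38: go left to 22.
      22 is a leaf — visit 22.
    Visit 38.
    At 38: no right child.
  Visit 13.
  At 13: go right to 37.
    At 37: go left to 33.
      At 33: no left child.
      Visit 33.
      At 33: go right to 19.
        At 19: no left child.
        Visit 19.
        At 19: go right to 15.
          15 is a leaf — visit 15.
    Visit 37.
    At 37: no right child.
Visit 17.
At 17: go right to 26.
  At 26: go left to 34.
    At 34: go left to 2.
      2 is a leaf — visit 2.
    Visit 34.
    At 34: no right child.
  Visit 26.
  At 26: no right child.
Full in-order sequence: 22, 38, 13, 33, 19, 15, 37, 17, 2, 34, 26.

33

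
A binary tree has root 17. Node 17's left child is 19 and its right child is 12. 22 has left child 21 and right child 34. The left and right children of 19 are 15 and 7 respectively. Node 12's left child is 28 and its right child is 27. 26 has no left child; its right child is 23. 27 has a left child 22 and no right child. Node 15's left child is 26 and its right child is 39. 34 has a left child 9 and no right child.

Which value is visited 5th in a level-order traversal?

Level-order visits nodes level by level from the root, left to right within each level.
Level 0: 17
Level 1: 19, 12
Level 2: 15, 7, 28, 27
Level 3: 26, 39, 22
Level 4: 23, 21, 34
Level 5: 9
Full level-order sequence: 17, 19, 12, 15, 7, 28, 27, 26, 39, 22, 23, 21, 34, 9.

7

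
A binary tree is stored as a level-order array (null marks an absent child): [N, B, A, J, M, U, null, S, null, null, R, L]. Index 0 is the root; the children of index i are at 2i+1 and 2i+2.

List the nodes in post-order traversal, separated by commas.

S, J, R, M, B, L, U, A, N

Post-order visits the left subtree, then the right subtree, then the node.
At N: go left to B.
  At B: go left to J.
    At J: go left to S.
      S is a leaf — visit S.
    At J: no right child.
    Visit J.
  At B: go right to M.
    At M: no left child.
    At M: go right to R.
      R is a leaf — visit R.
    Visit M.
  Visit B.
At N: go right to A.
  At A: go left to U.
    At U: go left to L.
      L is a leaf — visit L.
    At U: no right child.
    Visit U.
  At A: no right child.
  Visit A.
Visit N.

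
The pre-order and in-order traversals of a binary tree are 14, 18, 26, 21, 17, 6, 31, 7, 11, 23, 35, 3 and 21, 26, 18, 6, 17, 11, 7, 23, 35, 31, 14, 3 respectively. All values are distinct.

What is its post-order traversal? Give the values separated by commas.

21, 26, 6, 11, 35, 23, 7, 31, 17, 18, 3, 14

The first element of pre-order is the root; it splits in-order into left and right subtrees.
Root 14: left subtree has 10 nodes {21, 26, 18, 6, 17, 11, 7, 23, 35, 31}, right has 1 {3}.
  Root 18: left subtree has 2 nodes {21, 26}, right has 7 {6, 17, 11, 7, 23, 35, 31}.
    Root 26: left subtree has 1 node {21}, right has 0 { }.
    Root 17: left subtree has 1 node {6}, right has 5 {11, 7, 23, 35, 31}.
      Root 31: left subtree has 4 nodes {11, 7, 23, 35}, right has 0 { }.
        Root 7: left subtree has 1 node {11}, right has 2 {23, 35}.
          Root 23: left subtree has 0 nodes { }, right has 1 {35}.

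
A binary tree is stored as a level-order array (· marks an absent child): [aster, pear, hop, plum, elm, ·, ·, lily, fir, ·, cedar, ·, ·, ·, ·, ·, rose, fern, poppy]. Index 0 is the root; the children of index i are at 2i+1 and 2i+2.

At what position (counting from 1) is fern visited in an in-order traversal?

In-order visits the left subtree, then the node, then the right subtree.
At aster: go left to pear.
  At pear: go left to plum.
    At plum: go left to lily.
      At lily: no left child.
      Visit lily.
      At lily: go right to rose.
        rose is a leaf — visit rose.
    Visit plum.
    At plum: go right to fir.
      At fir: go left to fern.
        fern is a leaf — visit fern.
      Visit fir.
      At fir: go right to poppy.
        poppy is a leaf — visit poppy.
  Visit pear.
  At pear: go right to elm.
    At elm: no left child.
    Visit elm.
    At elm: go right to cedar.
      cedar is a leaf — visit cedar.
Visit aster.
At aster: go right to hop.
  hop is a leaf — visit hop.
Full in-order sequence: lily, rose, plum, fern, fir, poppy, pear, elm, cedar, aster, hop.

4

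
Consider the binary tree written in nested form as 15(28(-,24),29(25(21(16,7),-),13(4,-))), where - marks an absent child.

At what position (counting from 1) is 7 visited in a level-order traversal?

Level-order visits nodes level by level from the root, left to right within each level.
Level 0: 15
Level 1: 28, 29
Level 2: 24, 25, 13
Level 3: 21, 4
Level 4: 16, 7
Full level-order sequence: 15, 28, 29, 24, 25, 13, 21, 4, 16, 7.

10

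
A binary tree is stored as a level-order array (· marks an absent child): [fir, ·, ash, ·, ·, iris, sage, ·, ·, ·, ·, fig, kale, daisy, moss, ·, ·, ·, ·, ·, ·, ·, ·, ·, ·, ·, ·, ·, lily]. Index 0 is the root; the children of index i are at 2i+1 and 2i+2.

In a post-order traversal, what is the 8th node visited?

ash

Post-order visits the left subtree, then the right subtree, then the node.
At fir: no left child.
At fir: go right to ash.
  At ash: go left to iris.
    At iris: go left to fig.
      fig is a leaf — visit fig.
    At iris: go right to kale.
      kale is a leaf — visit kale.
    Visit iris.
  At ash: go right to sage.
    At sage: go left to daisy.
      At daisy: no left child.
      At daisy: go right to lily.
        lily is a leaf — visit lily.
      Visit daisy.
    At sage: go right to moss.
      moss is a leaf — visit moss.
    Visit sage.
  Visit ash.
Visit fir.
Full post-order sequence: fig, kale, iris, lily, daisy, moss, sage, ash, fir.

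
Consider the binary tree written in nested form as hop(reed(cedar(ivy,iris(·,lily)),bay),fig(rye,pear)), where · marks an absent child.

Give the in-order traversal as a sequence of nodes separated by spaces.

ivy cedar iris lily reed bay hop rye fig pear

In-order visits the left subtree, then the node, then the right subtree.
At hop: go left to reed.
  At reed: go left to cedar.
    At cedar: go left to ivy.
      ivy is a leaf — visit ivy.
    Visit cedar.
    At cedar: go right to iris.
      At iris: no left child.
      Visit iris.
      At iris: go right to lily.
        lily is a leaf — visit lily.
  Visit reed.
  At reed: go right to bay.
    bay is a leaf — visit bay.
Visit hop.
At hop: go right to fig.
  At fig: go left to rye.
    rye is a leaf — visit rye.
  Visit fig.
  At fig: go right to pear.
    pear is a leaf — visit pear.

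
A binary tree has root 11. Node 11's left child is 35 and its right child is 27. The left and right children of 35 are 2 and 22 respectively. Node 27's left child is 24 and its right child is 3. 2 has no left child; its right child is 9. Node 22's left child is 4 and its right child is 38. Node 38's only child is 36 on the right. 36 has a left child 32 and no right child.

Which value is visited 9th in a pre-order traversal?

32

Pre-order visits the node, then its left subtree, then its right subtree.
Visit 11.
At 11: go left to 35.
  Visit 35.
  At 35: go left to 2.
    Visit 2.
    At 2: no left child.
    At 2: go right to 9.
      9 is a leaf — visit 9.
  At 35: go right to 22.
    Visit 22.
    At 22: go left to 4.
      4 is a leaf — visit 4.
    At 22: go right to 38.
      Visit 38.
      At 38: no left child.
      At 38: go right to 36.
        Visit 36.
        At 36: go left to 32.
          32 is a leaf — visit 32.
        At 36: no right child.
At 11: go right to 27.
  Visit 27.
  At 27: go left to 24.
    24 is a leaf — visit 24.
  At 27: go right to 3.
    3 is a leaf — visit 3.
Full pre-order sequence: 11, 35, 2, 9, 22, 4, 38, 36, 32, 27, 24, 3.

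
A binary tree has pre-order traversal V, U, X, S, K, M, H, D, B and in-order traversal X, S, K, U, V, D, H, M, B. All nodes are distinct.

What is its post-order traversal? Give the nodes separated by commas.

K, S, X, U, D, H, B, M, V

The first element of pre-order is the root; it splits in-order into left and right subtrees.
Root V: left subtree has 4 nodes {X, S, K, U}, right has 4 {D, H, M, B}.
  Root U: left subtree has 3 nodes {X, S, K}, right has 0 { }.
    Root X: left subtree has 0 nodes { }, right has 2 {S, K}.
      Root S: left subtree has 0 nodes { }, right has 1 {K}.
  Root M: left subtree has 2 nodes {D, H}, right has 1 {B}.
    Root H: left subtree has 1 node {D}, right has 0 { }.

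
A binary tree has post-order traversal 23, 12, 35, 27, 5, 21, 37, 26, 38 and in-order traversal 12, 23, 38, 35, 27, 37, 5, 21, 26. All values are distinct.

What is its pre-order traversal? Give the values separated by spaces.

38 12 23 26 37 27 35 21 5

The last element of post-order is the root; it splits in-order into left and right subtrees.
Root 38: left subtree has 2 nodes {12, 23}, right has 6 {35, 27, 37, 5, 21, 26}.
  Root 12: left subtree has 0 nodes { }, right has 1 {23}.
  Root 26: left subtree has 5 nodes {35, 27, 37, 5, 21}, right has 0 { }.
    Root 37: left subtree has 2 nodes {35, 27}, right has 2 {5, 21}.
      Root 27: left subtree has 1 node {35}, right has 0 { }.
      Root 21: left subtree has 1 node {5}, right has 0 { }.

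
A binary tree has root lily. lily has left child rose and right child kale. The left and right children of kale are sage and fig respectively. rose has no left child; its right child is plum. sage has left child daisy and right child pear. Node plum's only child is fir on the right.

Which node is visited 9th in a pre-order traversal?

fig

Pre-order visits the node, then its left subtree, then its right subtree.
Visit lily.
At lily: go left to rose.
  Visit rose.
  At rose: no left child.
  At rose: go right to plum.
    Visit plum.
    At plum: no left child.
    At plum: go right to fir.
      fir is a leaf — visit fir.
At lily: go right to kale.
  Visit kale.
  At kale: go left to sage.
    Visit sage.
    At sage: go left to daisy.
      daisy is a leaf — visit daisy.
    At sage: go right to pear.
      pear is a leaf — visit pear.
  At kale: go right to fig.
    fig is a leaf — visit fig.
Full pre-order sequence: lily, rose, plum, fir, kale, sage, daisy, pear, fig.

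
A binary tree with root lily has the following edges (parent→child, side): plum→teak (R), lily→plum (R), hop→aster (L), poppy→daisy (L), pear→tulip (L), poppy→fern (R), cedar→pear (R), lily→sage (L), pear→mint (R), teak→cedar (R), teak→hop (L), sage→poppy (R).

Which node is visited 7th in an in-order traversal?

In-order visits the left subtree, then the node, then the right subtree.
At lily: go left to sage.
  At sage: no left child.
  Visit sage.
  At sage: go right to poppy.
    At poppy: go left to daisy.
      daisy is a leaf — visit daisy.
    Visit poppy.
    At poppy: go right to fern.
      fern is a leaf — visit fern.
Visit lily.
At lily: go right to plum.
  At plum: no left child.
  Visit plum.
  At plum: go right to teak.
    At teak: go left to hop.
      At hop: go left to aster.
        aster is a leaf — visit aster.
      Visit hop.
      At hop: no right child.
    Visit teak.
    At teak: go right to cedar.
      At cedar: no left child.
      Visit cedar.
      At cedar: go right to pear.
        At pear: go left to tulip.
          tulip is a leaf — visit tulip.
        Visit pear.
        At pear: go right to mint.
          mint is a leaf — visit mint.
Full in-order sequence: sage, daisy, poppy, fern, lily, plum, aster, hop, teak, cedar, tulip, pear, mint.

aster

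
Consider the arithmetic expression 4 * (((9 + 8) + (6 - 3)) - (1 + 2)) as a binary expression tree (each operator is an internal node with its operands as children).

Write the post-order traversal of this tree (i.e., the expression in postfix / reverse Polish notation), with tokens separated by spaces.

4 9 8 + 6 3 - + 1 2 + - *

Post-order on an expression tree gives postfix notation: for each operator, emit left operand, right operand, then the operator.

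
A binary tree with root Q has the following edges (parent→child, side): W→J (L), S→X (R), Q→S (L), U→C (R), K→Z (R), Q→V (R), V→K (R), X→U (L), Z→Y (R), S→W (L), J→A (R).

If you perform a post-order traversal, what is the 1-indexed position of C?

4

Post-order visits the left subtree, then the right subtree, then the node.
At Q: go left to S.
  At S: go left to W.
    At W: go left to J.
      At J: no left child.
      At J: go right to A.
        A is a leaf — visit A.
      Visit J.
    At W: no right child.
    Visit W.
  At S: go right to X.
    At X: go left to U.
      At U: no left child.
      At U: go right to C.
        C is a leaf — visit C.
      Visit U.
    At X: no right child.
    Visit X.
  Visit S.
At Q: go right to V.
  At V: no left child.
  At V: go right to K.
    At K: no left child.
    At K: go right to Z.
      At Z: no left child.
      At Z: go right to Y.
        Y is a leaf — visit Y.
      Visit Z.
    Visit K.
  Visit V.
Visit Q.
Full post-order sequence: A, J, W, C, U, X, S, Y, Z, K, V, Q.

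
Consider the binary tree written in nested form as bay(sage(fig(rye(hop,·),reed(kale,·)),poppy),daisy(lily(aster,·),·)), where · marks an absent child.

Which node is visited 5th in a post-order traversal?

Post-order visits the left subtree, then the right subtree, then the node.
At bay: go left to sage.
  At sage: go left to fig.
    At fig: go left to rye.
      At rye: go left to hop.
        hop is a leaf — visit hop.
      At rye: no right child.
      Visit rye.
    At fig: go right to reed.
      At reed: go left to kale.
        kale is a leaf — visit kale.
      At reed: no right child.
      Visit reed.
    Visit fig.
  At sage: go right to poppy.
    poppy is a leaf — visit poppy.
  Visit sage.
At bay: go right to daisy.
  At daisy: go left to lily.
    At lily: go left to aster.
      aster is a leaf — visit aster.
    At lily: no right child.
    Visit lily.
  At daisy: no right child.
  Visit daisy.
Visit bay.
Full post-order sequence: hop, rye, kale, reed, fig, poppy, sage, aster, lily, daisy, bay.

fig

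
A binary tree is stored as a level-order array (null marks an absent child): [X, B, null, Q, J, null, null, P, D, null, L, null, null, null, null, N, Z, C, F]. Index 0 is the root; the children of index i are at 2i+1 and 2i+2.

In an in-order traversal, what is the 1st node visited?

In-order visits the left subtree, then the node, then the right subtree.
At X: go left to B.
  At B: go left to Q.
    At Q: go left to P.
      At P: go left to N.
        N is a leaf — visit N.
      Visit P.
      At P: go right to Z.
        Z is a leaf — visit Z.
    Visit Q.
    At Q: go right to D.
      At D: go left to C.
        C is a leaf — visit C.
      Visit D.
      At D: go right to F.
        F is a leaf — visit F.
  Visit B.
  At B: go right to J.
    At J: no left child.
    Visit J.
    At J: go right to L.
      L is a leaf — visit L.
Visit X.
At X: no right child.
Full in-order sequence: N, P, Z, Q, C, D, F, B, J, L, X.

N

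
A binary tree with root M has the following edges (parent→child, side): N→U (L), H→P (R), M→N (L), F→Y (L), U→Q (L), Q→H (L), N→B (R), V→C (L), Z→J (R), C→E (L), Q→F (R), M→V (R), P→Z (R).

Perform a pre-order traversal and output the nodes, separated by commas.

M, N, U, Q, H, P, Z, J, F, Y, B, V, C, E

Pre-order visits the node, then its left subtree, then its right subtree.
Visit M.
At M: go left to N.
  Visit N.
  At N: go left to U.
    Visit U.
    At U: go left to Q.
      Visit Q.
      At Q: go left to H.
        Visit H.
        At H: no left child.
        At H: go right to P.
          Visit P.
          At P: no left child.
          At P: go right to Z.
            Visit Z.
            At Z: no left child.
            At Z: go right to J.
              J is a leaf — visit J.
      At Q: go right to F.
        Visit F.
        At F: go left to Y.
          Y is a leaf — visit Y.
        At F: no right child.
    At U: no right child.
  At N: go right to B.
    B is a leaf — visit B.
At M: go right to V.
  Visit V.
  At V: go left to C.
    Visit C.
    At C: go left to E.
      E is a leaf — visit E.
    At C: no right child.
  At V: no right child.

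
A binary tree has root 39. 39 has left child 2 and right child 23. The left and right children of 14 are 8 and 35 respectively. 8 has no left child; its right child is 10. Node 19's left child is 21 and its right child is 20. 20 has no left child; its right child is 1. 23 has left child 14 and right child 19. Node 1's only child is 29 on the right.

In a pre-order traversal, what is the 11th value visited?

Pre-order visits the node, then its left subtree, then its right subtree.
Visit 39.
At 39: go left to 2.
  2 is a leaf — visit 2.
At 39: go right to 23.
  Visit 23.
  At 23: go left to 14.
    Visit 14.
    At 14: go left to 8.
      Visit 8.
      At 8: no left child.
      At 8: go right to 10.
        10 is a leaf — visit 10.
    At 14: go right to 35.
      35 is a leaf — visit 35.
  At 23: go right to 19.
    Visit 19.
    At 19: go left to 21.
      21 is a leaf — visit 21.
    At 19: go right to 20.
      Visit 20.
      At 20: no left child.
      At 20: go right to 1.
        Visit 1.
        At 1: no left child.
        At 1: go right to 29.
          29 is a leaf — visit 29.
Full pre-order sequence: 39, 2, 23, 14, 8, 10, 35, 19, 21, 20, 1, 29.

1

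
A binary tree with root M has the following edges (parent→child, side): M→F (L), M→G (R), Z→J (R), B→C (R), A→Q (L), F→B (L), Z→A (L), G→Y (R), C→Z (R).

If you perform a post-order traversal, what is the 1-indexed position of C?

5

Post-order visits the left subtree, then the right subtree, then the node.
At M: go left to F.
  At F: go left to B.
    At B: no left child.
    At B: go right to C.
      At C: no left child.
      At C: go right to Z.
        At Z: go left to A.
          At A: go left to Q.
            Q is a leaf — visit Q.
          At A: no right child.
          Visit A.
        At Z: go right to J.
          J is a leaf — visit J.
        Visit Z.
      Visit C.
    Visit B.
  At F: no right child.
  Visit F.
At M: go right to G.
  At G: no left child.
  At G: go right to Y.
    Y is a leaf — visit Y.
  Visit G.
Visit M.
Full post-order sequence: Q, A, J, Z, C, B, F, Y, G, M.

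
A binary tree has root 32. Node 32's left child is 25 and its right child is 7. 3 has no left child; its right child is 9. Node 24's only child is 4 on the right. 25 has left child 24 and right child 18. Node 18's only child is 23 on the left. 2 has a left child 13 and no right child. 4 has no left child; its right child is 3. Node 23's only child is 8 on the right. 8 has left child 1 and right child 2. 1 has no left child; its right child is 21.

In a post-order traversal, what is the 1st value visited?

9

Post-order visits the left subtree, then the right subtree, then the node.
At 32: go left to 25.
  At 25: go left to 24.
    At 24: no left child.
    At 24: go right to 4.
      At 4: no left child.
      At 4: go right to 3.
        At 3: no left child.
        At 3: go right to 9.
          9 is a leaf — visit 9.
        Visit 3.
      Visit 4.
    Visit 24.
  At 25: go right to 18.
    At 18: go left to 23.
      At 23: no left child.
      At 23: go right to 8.
        At 8: go left to 1.
          At 1: no left child.
          At 1: go right to 21.
            21 is a leaf — visit 21.
          Visit 1.
        At 8: go right to 2.
          At 2: go left to 13.
            13 is a leaf — visit 13.
          At 2: no right child.
          Visit 2.
        Visit 8.
      Visit 23.
    At 18: no right child.
    Visit 18.
  Visit 25.
At 32: go right to 7.
  7 is a leaf — visit 7.
Visit 32.
Full post-order sequence: 9, 3, 4, 24, 21, 1, 13, 2, 8, 23, 18, 25, 7, 32.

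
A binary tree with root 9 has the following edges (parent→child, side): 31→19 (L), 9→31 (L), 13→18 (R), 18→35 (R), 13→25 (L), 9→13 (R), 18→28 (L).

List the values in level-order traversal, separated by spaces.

9 31 13 19 25 18 28 35

Level-order visits nodes level by level from the root, left to right within each level.
Level 0: 9
Level 1: 31, 13
Level 2: 19, 25, 18
Level 3: 28, 35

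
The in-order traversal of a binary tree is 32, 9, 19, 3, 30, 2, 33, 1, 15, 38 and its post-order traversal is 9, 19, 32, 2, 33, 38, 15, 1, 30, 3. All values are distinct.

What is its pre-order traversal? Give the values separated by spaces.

The last element of post-order is the root; it splits in-order into left and right subtrees.
Root 3: left subtree has 3 nodes {32, 9, 19}, right has 6 {30, 2, 33, 1, 15, 38}.
  Root 32: left subtree has 0 nodes { }, right has 2 {9, 19}.
    Root 19: left subtree has 1 node {9}, right has 0 { }.
  Root 30: left subtree has 0 nodes { }, right has 5 {2, 33, 1, 15, 38}.
    Root 1: left subtree has 2 nodes {2, 33}, right has 2 {15, 38}.
      Root 33: left subtree has 1 node {2}, right has 0 { }.
      Root 15: left subtree has 0 nodes { }, right has 1 {38}.

3 32 19 9 30 1 33 2 15 38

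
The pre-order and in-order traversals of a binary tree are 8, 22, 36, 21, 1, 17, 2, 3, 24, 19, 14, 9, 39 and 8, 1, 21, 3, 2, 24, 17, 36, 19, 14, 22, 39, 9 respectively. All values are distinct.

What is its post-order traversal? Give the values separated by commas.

1, 3, 24, 2, 17, 21, 14, 19, 36, 39, 9, 22, 8

The first element of pre-order is the root; it splits in-order into left and right subtrees.
Root 8: left subtree has 0 nodes { }, right has 12 {1, 21, 3, 2, 24, 17, 36, 19, 14, 22, 39, 9}.
  Root 22: left subtree has 9 nodes {1, 21, 3, 2, 24, 17, 36, 19, 14}, right has 2 {39, 9}.
    Root 36: left subtree has 6 nodes {1, 21, 3, 2, 24, 17}, right has 2 {19, 14}.
      Root 21: left subtree has 1 node {1}, right has 4 {3, 2, 24, 17}.
        Root 17: left subtree has 3 nodes {3, 2, 24}, right has 0 { }.
          Root 2: left subtree has 1 node {3}, right has 1 {24}.
      Root 19: left subtree has 0 nodes { }, right has 1 {14}.
    Root 9: left subtree has 1 node {39}, right has 0 { }.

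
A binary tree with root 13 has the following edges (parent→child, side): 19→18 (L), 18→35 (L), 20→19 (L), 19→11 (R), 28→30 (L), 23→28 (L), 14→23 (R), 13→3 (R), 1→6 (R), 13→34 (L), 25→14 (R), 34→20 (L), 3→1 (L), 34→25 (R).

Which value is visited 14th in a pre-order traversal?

Pre-order visits the node, then its left subtree, then its right subtree.
Visit 13.
At 13: go left to 34.
  Visit 34.
  At 34: go left to 20.
    Visit 20.
    At 20: go left to 19.
      Visit 19.
      At 19: go left to 18.
        Visit 18.
        At 18: go left to 35.
          35 is a leaf — visit 35.
        At 18: no right child.
      At 19: go right to 11.
        11 is a leaf — visit 11.
    At 20: no right child.
  At 34: go right to 25.
    Visit 25.
    At 25: no left child.
    At 25: go right to 14.
      Visit 14.
      At 14: no left child.
      At 14: go right to 23.
        Visit 23.
        At 23: go left to 28.
          Visit 28.
          At 28: go left to 30.
            30 is a leaf — visit 30.
          At 28: no right child.
        At 23: no right child.
At 13: go right to 3.
  Visit 3.
  At 3: go left to 1.
    Visit 1.
    At 1: no left child.
    At 1: go right to 6.
      6 is a leaf — visit 6.
  At 3: no right child.
Full pre-order sequence: 13, 34, 20, 19, 18, 35, 11, 25, 14, 23, 28, 30, 3, 1, 6.

1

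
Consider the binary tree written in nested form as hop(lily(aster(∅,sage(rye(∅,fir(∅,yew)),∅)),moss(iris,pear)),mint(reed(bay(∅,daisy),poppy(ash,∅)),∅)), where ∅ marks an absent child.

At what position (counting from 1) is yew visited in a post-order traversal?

1

Post-order visits the left subtree, then the right subtree, then the node.
At hop: go left to lily.
  At lily: go left to aster.
    At aster: no left child.
    At aster: go right to sage.
      At sage: go left to rye.
        At rye: no left child.
        At rye: go right to fir.
          At fir: no left child.
          At fir: go right to yew.
            yew is a leaf — visit yew.
          Visit fir.
        Visit rye.
      At sage: no right child.
      Visit sage.
    Visit aster.
  At lily: go right to moss.
    At moss: go left to iris.
      iris is a leaf — visit iris.
    At moss: go right to pear.
      pear is a leaf — visit pear.
    Visit moss.
  Visit lily.
At hop: go right to mint.
  At mint: go left to reed.
    At reed: go left to bay.
      At bay: no left child.
      At bay: go right to daisy.
        daisy is a leaf — visit daisy.
      Visit bay.
    At reed: go right to poppy.
      At poppy: go left to ash.
        ash is a leaf — visit ash.
      At poppy: no right child.
      Visit poppy.
    Visit reed.
  At mint: no right child.
  Visit mint.
Visit hop.
Full post-order sequence: yew, fir, rye, sage, aster, iris, pear, moss, lily, daisy, bay, ash, poppy, reed, mint, hop.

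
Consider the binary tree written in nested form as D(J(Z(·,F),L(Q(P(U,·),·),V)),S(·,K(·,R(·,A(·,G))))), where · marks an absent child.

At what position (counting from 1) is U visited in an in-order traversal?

In-order visits the left subtree, then the node, then the right subtree.
At D: go left to J.
  At J: go left to Z.
    At Z: no left child.
    Visit Z.
    At Z: go right to F.
      F is a leaf — visit F.
  Visit J.
  At J: go right to L.
    At L: go left to Q.
      At Q: go left to P.
        At P: go left to U.
          U is a leaf — visit U.
        Visit P.
        At P: no right child.
      Visit Q.
      At Q: no right child.
    Visit L.
    At L: go right to V.
      V is a leaf — visit V.
Visit D.
At D: go right to S.
  At S: no left child.
  Visit S.
  At S: go right to K.
    At K: no left child.
    Visit K.
    At K: go right to R.
      At R: no left child.
      Visit R.
      At R: go right to A.
        At A: no left child.
        Visit A.
        At A: go right to G.
          G is a leaf — visit G.
Full in-order sequence: Z, F, J, U, P, Q, L, V, D, S, K, R, A, G.

4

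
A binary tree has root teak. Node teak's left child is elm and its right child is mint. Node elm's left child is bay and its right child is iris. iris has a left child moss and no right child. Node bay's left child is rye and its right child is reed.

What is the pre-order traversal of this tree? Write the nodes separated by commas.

teak, elm, bay, rye, reed, iris, moss, mint

Pre-order visits the node, then its left subtree, then its right subtree.
Visit teak.
At teak: go left to elm.
  Visit elm.
  At elm: go left to bay.
    Visit bay.
    At bay: go left to rye.
      rye is a leaf — visit rye.
    At bay: go right to reed.
      reed is a leaf — visit reed.
  At elm: go right to iris.
    Visit iris.
    At iris: go left to moss.
      moss is a leaf — visit moss.
    At iris: no right child.
At teak: go right to mint.
  mint is a leaf — visit mint.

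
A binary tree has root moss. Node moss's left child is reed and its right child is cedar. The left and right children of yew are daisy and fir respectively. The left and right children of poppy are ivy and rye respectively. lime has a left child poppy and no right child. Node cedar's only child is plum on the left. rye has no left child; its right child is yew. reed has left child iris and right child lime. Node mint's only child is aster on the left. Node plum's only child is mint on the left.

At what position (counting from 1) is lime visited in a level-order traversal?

5

Level-order visits nodes level by level from the root, left to right within each level.
Level 0: moss
Level 1: reed, cedar
Level 2: iris, lime, plum
Level 3: poppy, mint
Level 4: ivy, rye, aster
Level 5: yew
Level 6: daisy, fir
Full level-order sequence: moss, reed, cedar, iris, lime, plum, poppy, mint, ivy, rye, aster, yew, daisy, fir.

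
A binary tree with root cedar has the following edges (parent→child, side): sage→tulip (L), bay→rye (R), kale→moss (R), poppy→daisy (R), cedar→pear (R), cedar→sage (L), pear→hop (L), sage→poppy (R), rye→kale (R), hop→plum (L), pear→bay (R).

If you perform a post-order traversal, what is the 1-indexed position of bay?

Post-order visits the left subtree, then the right subtree, then the node.
At cedar: go left to sage.
  At sage: go left to tulip.
    tulip is a leaf — visit tulip.
  At sage: go right to poppy.
    At poppy: no left child.
    At poppy: go right to daisy.
      daisy is a leaf — visit daisy.
    Visit poppy.
  Visit sage.
At cedar: go right to pear.
  At pear: go left to hop.
    At hop: go left to plum.
      plum is a leaf — visit plum.
    At hop: no right child.
    Visit hop.
  At pear: go right to bay.
    At bay: no left child.
    At bay: go right to rye.
      At rye: no left child.
      At rye: go right to kale.
        At kale: no left child.
        At kale: go right to moss.
          moss is a leaf — visit moss.
        Visit kale.
      Visit rye.
    Visit bay.
  Visit pear.
Visit cedar.
Full post-order sequence: tulip, daisy, poppy, sage, plum, hop, moss, kale, rye, bay, pear, cedar.

10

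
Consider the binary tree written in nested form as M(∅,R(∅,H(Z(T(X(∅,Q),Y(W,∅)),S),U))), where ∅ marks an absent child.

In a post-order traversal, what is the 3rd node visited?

W

Post-order visits the left subtree, then the right subtree, then the node.
At M: no left child.
At M: go right to R.
  At R: no left child.
  At R: go right to H.
    At H: go left to Z.
      At Z: go left to T.
        At T: go left to X.
          At X: no left child.
          At X: go right to Q.
            Q is a leaf — visit Q.
          Visit X.
        At T: go right to Y.
          At Y: go left to W.
            W is a leaf — visit W.
          At Y: no right child.
          Visit Y.
        Visit T.
      At Z: go right to S.
        S is a leaf — visit S.
      Visit Z.
    At H: go right to U.
      U is a leaf — visit U.
    Visit H.
  Visit R.
Visit M.
Full post-order sequence: Q, X, W, Y, T, S, Z, U, H, R, M.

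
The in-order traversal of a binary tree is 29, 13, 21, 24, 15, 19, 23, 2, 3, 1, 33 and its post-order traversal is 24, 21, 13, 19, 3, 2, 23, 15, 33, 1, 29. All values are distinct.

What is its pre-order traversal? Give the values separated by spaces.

29 1 15 13 21 24 23 19 2 3 33

The last element of post-order is the root; it splits in-order into left and right subtrees.
Root 29: left subtree has 0 nodes { }, right has 10 {13, 21, 24, 15, 19, 23, 2, 3, 1, 33}.
  Root 1: left subtree has 8 nodes {13, 21, 24, 15, 19, 23, 2, 3}, right has 1 {33}.
    Root 15: left subtree has 3 nodes {13, 21, 24}, right has 4 {19, 23, 2, 3}.
      Root 13: left subtree has 0 nodes { }, right has 2 {21, 24}.
        Root 21: left subtree has 0 nodes { }, right has 1 {24}.
      Root 23: left subtree has 1 node {19}, right has 2 {2, 3}.
        Root 2: left subtree has 0 nodes { }, right has 1 {3}.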